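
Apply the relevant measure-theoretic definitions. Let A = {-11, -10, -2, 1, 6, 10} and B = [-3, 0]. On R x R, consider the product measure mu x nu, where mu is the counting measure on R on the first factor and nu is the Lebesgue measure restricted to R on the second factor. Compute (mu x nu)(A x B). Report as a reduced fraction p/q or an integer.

For a measurable rectangle A x B, the product measure satisfies
  (mu x nu)(A x B) = mu(A) * nu(B).
  mu(A) = 6.
  nu(B) = 3.
  (mu x nu)(A x B) = 6 * 3 = 18.

18


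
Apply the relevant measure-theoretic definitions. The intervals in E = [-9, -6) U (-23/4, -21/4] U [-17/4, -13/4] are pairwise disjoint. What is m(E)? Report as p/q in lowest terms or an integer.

For pairwise disjoint intervals, m(union_i I_i) = sum_i m(I_i),
and m is invariant under swapping open/closed endpoints (single points have measure 0).
So m(E) = sum_i (b_i - a_i).
  I_1 has length -6 - (-9) = 3.
  I_2 has length -21/4 - (-23/4) = 1/2.
  I_3 has length -13/4 - (-17/4) = 1.
Summing:
  m(E) = 3 + 1/2 + 1 = 9/2.

9/2


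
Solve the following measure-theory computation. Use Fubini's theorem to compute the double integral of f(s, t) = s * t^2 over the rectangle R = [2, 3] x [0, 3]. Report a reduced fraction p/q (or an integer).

f(s, t) is a tensor product of a function of s and a function of t, and both factors are bounded continuous (hence Lebesgue integrable) on the rectangle, so Fubini's theorem applies:
  integral_R f d(m x m) = (integral_a1^b1 s ds) * (integral_a2^b2 t^2 dt).
Inner integral in s: integral_{2}^{3} s ds = (3^2 - 2^2)/2
  = 5/2.
Inner integral in t: integral_{0}^{3} t^2 dt = (3^3 - 0^3)/3
  = 9.
Product: (5/2) * (9) = 45/2.

45/2


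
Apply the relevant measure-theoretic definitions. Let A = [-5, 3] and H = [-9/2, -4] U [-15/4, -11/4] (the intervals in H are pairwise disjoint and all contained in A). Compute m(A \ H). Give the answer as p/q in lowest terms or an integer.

The ambient interval has length m(A) = 3 - (-5) = 8.
Since the holes are disjoint and sit inside A, by finite additivity
  m(H) = sum_i (b_i - a_i), and m(A \ H) = m(A) - m(H).
Computing the hole measures:
  m(H_1) = -4 - (-9/2) = 1/2.
  m(H_2) = -11/4 - (-15/4) = 1.
Summed: m(H) = 1/2 + 1 = 3/2.
So m(A \ H) = 8 - 3/2 = 13/2.

13/2


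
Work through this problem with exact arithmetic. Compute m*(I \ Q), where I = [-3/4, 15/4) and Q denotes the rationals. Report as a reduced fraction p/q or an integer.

The interval I = [-3/4, 15/4) has m(I) = 15/4 - (-3/4) = 9/2 (endpoints are measure-zero, so open/closed/half-open agree). Write I = (I cap Q) u (I \ Q). The rationals in I are countable, so m*(I cap Q) = 0 (cover each rational by intervals whose total length is arbitrarily small). By countable subadditivity m*(I) <= m*(I cap Q) + m*(I \ Q), hence m*(I \ Q) >= m(I) = 9/2. The reverse inequality m*(I \ Q) <= m*(I) = 9/2 is trivial since (I \ Q) is a subset of I. Therefore m*(I \ Q) = 9/2.

9/2


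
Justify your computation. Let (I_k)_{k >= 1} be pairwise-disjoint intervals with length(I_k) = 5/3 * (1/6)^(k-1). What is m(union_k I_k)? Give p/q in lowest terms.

By countable additivity of the Lebesgue measure on pairwise disjoint measurable sets,
  m(union_{k >= 1} I_k) = sum_{k >= 1} m(I_k) = sum_{k >= 1} a * r^(k-1),
  with a = 5/3 and r = 1/6.
Since 0 < r = 1/6 < 1, the geometric series converges:
  sum_{k >= 1} a * r^(k-1) = a / (1 - r).
  = 5/3 / (1 - 1/6)
  = 5/3 / (5/6)
  = 2.

2


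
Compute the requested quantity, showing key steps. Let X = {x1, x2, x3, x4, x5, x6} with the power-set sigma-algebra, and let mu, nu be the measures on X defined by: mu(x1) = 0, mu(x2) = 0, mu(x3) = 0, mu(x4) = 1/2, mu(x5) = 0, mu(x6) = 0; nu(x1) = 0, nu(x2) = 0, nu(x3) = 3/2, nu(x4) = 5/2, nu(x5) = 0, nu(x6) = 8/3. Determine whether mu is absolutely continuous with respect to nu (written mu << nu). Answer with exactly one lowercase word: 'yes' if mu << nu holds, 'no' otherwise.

mu << nu means: every nu-null measurable set is also mu-null; equivalently, for every atom x, if nu({x}) = 0 then mu({x}) = 0.
Checking each atom:
  x1: nu = 0, mu = 0 -> consistent with mu << nu.
  x2: nu = 0, mu = 0 -> consistent with mu << nu.
  x3: nu = 3/2 > 0 -> no constraint.
  x4: nu = 5/2 > 0 -> no constraint.
  x5: nu = 0, mu = 0 -> consistent with mu << nu.
  x6: nu = 8/3 > 0 -> no constraint.
No atom violates the condition. Therefore mu << nu.

yes


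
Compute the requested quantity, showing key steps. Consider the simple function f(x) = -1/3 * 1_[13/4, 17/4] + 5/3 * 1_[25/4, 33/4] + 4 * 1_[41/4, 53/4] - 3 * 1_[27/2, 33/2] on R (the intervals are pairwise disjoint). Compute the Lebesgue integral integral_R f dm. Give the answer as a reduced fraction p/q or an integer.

For a simple function f = sum_i c_i * 1_{A_i} with disjoint A_i,
  integral f dm = sum_i c_i * m(A_i).
Lengths of the A_i:
  m(A_1) = 17/4 - 13/4 = 1.
  m(A_2) = 33/4 - 25/4 = 2.
  m(A_3) = 53/4 - 41/4 = 3.
  m(A_4) = 33/2 - 27/2 = 3.
Contributions c_i * m(A_i):
  (-1/3) * (1) = -1/3.
  (5/3) * (2) = 10/3.
  (4) * (3) = 12.
  (-3) * (3) = -9.
Total: -1/3 + 10/3 + 12 - 9 = 6.

6


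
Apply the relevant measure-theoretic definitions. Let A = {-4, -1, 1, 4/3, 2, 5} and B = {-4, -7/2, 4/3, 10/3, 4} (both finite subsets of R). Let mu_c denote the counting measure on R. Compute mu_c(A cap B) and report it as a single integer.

Counting measure on a finite set equals cardinality. mu_c(A cap B) = |A cap B| (elements appearing in both).
Enumerating the elements of A that also lie in B gives 2 element(s).
So mu_c(A cap B) = 2.

2


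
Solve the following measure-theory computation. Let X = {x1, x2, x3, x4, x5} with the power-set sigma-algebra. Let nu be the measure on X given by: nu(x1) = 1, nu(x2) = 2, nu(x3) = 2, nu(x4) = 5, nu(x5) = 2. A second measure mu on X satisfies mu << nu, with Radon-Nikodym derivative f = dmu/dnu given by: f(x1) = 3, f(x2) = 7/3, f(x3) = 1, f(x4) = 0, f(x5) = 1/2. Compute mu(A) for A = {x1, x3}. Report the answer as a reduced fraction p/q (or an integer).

By the defining property of the Radon-Nikodym derivative, for every measurable set A,
  mu(A) = integral_A f dnu.
Since nu is a discrete measure concentrated on the atoms of X, the integral over A reduces to the sum
  mu(A) = sum_{x in A} f(x) * nu({x}).
Computing each term:
  x1: f(x1) * nu(x1) = 3 * 1 = 3.
  x3: f(x3) * nu(x3) = 1 * 2 = 2.
Summing: mu(A) = 3 + 2 = 5.

5


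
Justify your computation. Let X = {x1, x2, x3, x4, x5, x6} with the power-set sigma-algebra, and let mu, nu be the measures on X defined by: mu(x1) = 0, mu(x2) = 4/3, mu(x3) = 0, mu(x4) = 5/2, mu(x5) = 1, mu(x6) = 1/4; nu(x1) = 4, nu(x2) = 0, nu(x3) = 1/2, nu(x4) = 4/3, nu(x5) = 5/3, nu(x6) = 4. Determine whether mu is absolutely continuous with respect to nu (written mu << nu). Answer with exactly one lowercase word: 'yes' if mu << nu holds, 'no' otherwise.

mu << nu means: every nu-null measurable set is also mu-null; equivalently, for every atom x, if nu({x}) = 0 then mu({x}) = 0.
Checking each atom:
  x1: nu = 4 > 0 -> no constraint.
  x2: nu = 0, mu = 4/3 > 0 -> violates mu << nu.
  x3: nu = 1/2 > 0 -> no constraint.
  x4: nu = 4/3 > 0 -> no constraint.
  x5: nu = 5/3 > 0 -> no constraint.
  x6: nu = 4 > 0 -> no constraint.
The atom(s) x2 violate the condition (nu = 0 but mu > 0). Therefore mu is NOT absolutely continuous w.r.t. nu.

no


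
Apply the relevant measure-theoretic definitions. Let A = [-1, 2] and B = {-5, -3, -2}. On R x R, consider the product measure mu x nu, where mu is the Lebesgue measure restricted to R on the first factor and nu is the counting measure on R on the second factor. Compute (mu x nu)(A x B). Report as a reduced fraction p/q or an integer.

For a measurable rectangle A x B, the product measure satisfies
  (mu x nu)(A x B) = mu(A) * nu(B).
  mu(A) = 3.
  nu(B) = 3.
  (mu x nu)(A x B) = 3 * 3 = 9.

9


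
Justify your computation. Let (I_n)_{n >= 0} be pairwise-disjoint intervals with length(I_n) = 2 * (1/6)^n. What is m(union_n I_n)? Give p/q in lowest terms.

By countable additivity of the Lebesgue measure on pairwise disjoint measurable sets,
  m(union_{n >= 0} I_n) = sum_{n >= 0} m(I_n) = sum_{n >= 0} a * r^n,
  with a = 2 and r = 1/6.
Since 0 < r = 1/6 < 1, the geometric series converges:
  sum_{n >= 0} a * r^n = a / (1 - r).
  = 2 / (1 - 1/6)
  = 2 / (5/6)
  = 12/5.

12/5


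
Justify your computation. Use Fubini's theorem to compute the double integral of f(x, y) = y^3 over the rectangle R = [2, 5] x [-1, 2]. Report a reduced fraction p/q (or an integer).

f(x, y) is a tensor product of a function of x and a function of y, and both factors are bounded continuous (hence Lebesgue integrable) on the rectangle, so Fubini's theorem applies:
  integral_R f d(m x m) = (integral_a1^b1 1 dx) * (integral_a2^b2 y^3 dy).
Inner integral in x: integral_{2}^{5} 1 dx = (5^1 - 2^1)/1
  = 3.
Inner integral in y: integral_{-1}^{2} y^3 dy = (2^4 - (-1)^4)/4
  = 15/4.
Product: (3) * (15/4) = 45/4.

45/4


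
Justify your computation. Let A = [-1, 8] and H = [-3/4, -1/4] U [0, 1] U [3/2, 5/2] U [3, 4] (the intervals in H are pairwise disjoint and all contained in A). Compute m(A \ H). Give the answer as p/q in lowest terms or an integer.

The ambient interval has length m(A) = 8 - (-1) = 9.
Since the holes are disjoint and sit inside A, by finite additivity
  m(H) = sum_i (b_i - a_i), and m(A \ H) = m(A) - m(H).
Computing the hole measures:
  m(H_1) = -1/4 - (-3/4) = 1/2.
  m(H_2) = 1 - 0 = 1.
  m(H_3) = 5/2 - 3/2 = 1.
  m(H_4) = 4 - 3 = 1.
Summed: m(H) = 1/2 + 1 + 1 + 1 = 7/2.
So m(A \ H) = 9 - 7/2 = 11/2.

11/2


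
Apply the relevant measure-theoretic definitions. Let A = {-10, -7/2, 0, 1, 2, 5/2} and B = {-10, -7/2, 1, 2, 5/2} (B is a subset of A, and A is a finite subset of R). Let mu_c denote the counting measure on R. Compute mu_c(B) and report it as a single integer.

Counting measure assigns mu_c(E) = |E| (number of elements) when E is finite.
B has 5 element(s), so mu_c(B) = 5.

5


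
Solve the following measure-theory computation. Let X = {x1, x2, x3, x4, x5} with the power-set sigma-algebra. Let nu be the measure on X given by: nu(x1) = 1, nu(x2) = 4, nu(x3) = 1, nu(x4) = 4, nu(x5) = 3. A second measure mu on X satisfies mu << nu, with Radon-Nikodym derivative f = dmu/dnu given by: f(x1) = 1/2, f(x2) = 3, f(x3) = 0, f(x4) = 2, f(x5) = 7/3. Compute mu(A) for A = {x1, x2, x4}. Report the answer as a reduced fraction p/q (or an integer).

By the defining property of the Radon-Nikodym derivative, for every measurable set A,
  mu(A) = integral_A f dnu.
Since nu is a discrete measure concentrated on the atoms of X, the integral over A reduces to the sum
  mu(A) = sum_{x in A} f(x) * nu({x}).
Computing each term:
  x1: f(x1) * nu(x1) = 1/2 * 1 = 1/2.
  x2: f(x2) * nu(x2) = 3 * 4 = 12.
  x4: f(x4) * nu(x4) = 2 * 4 = 8.
Summing: mu(A) = 1/2 + 12 + 8 = 41/2.

41/2


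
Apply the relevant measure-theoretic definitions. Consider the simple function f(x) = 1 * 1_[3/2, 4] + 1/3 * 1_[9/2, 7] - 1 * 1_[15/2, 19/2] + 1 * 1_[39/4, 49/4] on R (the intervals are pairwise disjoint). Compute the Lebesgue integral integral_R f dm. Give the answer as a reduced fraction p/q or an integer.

For a simple function f = sum_i c_i * 1_{A_i} with disjoint A_i,
  integral f dm = sum_i c_i * m(A_i).
Lengths of the A_i:
  m(A_1) = 4 - 3/2 = 5/2.
  m(A_2) = 7 - 9/2 = 5/2.
  m(A_3) = 19/2 - 15/2 = 2.
  m(A_4) = 49/4 - 39/4 = 5/2.
Contributions c_i * m(A_i):
  (1) * (5/2) = 5/2.
  (1/3) * (5/2) = 5/6.
  (-1) * (2) = -2.
  (1) * (5/2) = 5/2.
Total: 5/2 + 5/6 - 2 + 5/2 = 23/6.

23/6


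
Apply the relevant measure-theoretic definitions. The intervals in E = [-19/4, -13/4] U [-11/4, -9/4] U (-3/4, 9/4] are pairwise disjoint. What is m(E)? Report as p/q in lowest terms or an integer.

For pairwise disjoint intervals, m(union_i I_i) = sum_i m(I_i),
and m is invariant under swapping open/closed endpoints (single points have measure 0).
So m(E) = sum_i (b_i - a_i).
  I_1 has length -13/4 - (-19/4) = 3/2.
  I_2 has length -9/4 - (-11/4) = 1/2.
  I_3 has length 9/4 - (-3/4) = 3.
Summing:
  m(E) = 3/2 + 1/2 + 3 = 5.

5


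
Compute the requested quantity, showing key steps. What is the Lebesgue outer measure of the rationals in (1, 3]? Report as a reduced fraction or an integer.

Q cap (1, 3] is countable; list its elements as q_1, q_2, ... . Fix eps > 0 and cover the k-th point by an interval of length eps * 2^(-k). The cover has total length eps * sum_{k>=1} 2^(-k) = eps, so by definition of outer measure m*(Q cap (1, 3]) <= eps. Since eps was arbitrary and m* >= 0, the outer measure is 0.

0


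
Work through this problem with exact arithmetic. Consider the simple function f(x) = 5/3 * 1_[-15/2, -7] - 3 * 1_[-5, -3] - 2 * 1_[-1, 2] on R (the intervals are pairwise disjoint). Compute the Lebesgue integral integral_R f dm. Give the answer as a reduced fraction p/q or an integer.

For a simple function f = sum_i c_i * 1_{A_i} with disjoint A_i,
  integral f dm = sum_i c_i * m(A_i).
Lengths of the A_i:
  m(A_1) = -7 - (-15/2) = 1/2.
  m(A_2) = -3 - (-5) = 2.
  m(A_3) = 2 - (-1) = 3.
Contributions c_i * m(A_i):
  (5/3) * (1/2) = 5/6.
  (-3) * (2) = -6.
  (-2) * (3) = -6.
Total: 5/6 - 6 - 6 = -67/6.

-67/6


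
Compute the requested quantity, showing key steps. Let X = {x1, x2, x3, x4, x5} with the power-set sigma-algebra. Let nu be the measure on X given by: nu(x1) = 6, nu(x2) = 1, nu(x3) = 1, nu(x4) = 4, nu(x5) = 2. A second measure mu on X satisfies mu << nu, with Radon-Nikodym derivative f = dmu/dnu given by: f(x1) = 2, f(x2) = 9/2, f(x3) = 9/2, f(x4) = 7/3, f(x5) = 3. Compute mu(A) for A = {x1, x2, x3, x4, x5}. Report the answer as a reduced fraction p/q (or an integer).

By the defining property of the Radon-Nikodym derivative, for every measurable set A,
  mu(A) = integral_A f dnu.
Since nu is a discrete measure concentrated on the atoms of X, the integral over A reduces to the sum
  mu(A) = sum_{x in A} f(x) * nu({x}).
Computing each term:
  x1: f(x1) * nu(x1) = 2 * 6 = 12.
  x2: f(x2) * nu(x2) = 9/2 * 1 = 9/2.
  x3: f(x3) * nu(x3) = 9/2 * 1 = 9/2.
  x4: f(x4) * nu(x4) = 7/3 * 4 = 28/3.
  x5: f(x5) * nu(x5) = 3 * 2 = 6.
Summing: mu(A) = 12 + 9/2 + 9/2 + 28/3 + 6 = 109/3.

109/3


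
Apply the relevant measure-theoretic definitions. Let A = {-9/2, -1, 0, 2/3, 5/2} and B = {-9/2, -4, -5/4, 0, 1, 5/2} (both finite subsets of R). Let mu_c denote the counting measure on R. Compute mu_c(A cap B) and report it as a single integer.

Counting measure on a finite set equals cardinality. mu_c(A cap B) = |A cap B| (elements appearing in both).
Enumerating the elements of A that also lie in B gives 3 element(s).
So mu_c(A cap B) = 3.

3


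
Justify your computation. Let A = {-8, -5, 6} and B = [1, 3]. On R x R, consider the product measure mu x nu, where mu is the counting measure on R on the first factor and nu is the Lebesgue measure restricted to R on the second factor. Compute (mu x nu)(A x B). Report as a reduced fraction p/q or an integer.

For a measurable rectangle A x B, the product measure satisfies
  (mu x nu)(A x B) = mu(A) * nu(B).
  mu(A) = 3.
  nu(B) = 2.
  (mu x nu)(A x B) = 3 * 2 = 6.

6


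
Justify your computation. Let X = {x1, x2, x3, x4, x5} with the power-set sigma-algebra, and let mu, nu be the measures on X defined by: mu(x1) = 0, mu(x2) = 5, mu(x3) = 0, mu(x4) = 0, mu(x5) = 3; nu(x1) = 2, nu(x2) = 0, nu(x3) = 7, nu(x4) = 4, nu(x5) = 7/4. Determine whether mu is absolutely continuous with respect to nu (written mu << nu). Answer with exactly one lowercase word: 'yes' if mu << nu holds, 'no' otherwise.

mu << nu means: every nu-null measurable set is also mu-null; equivalently, for every atom x, if nu({x}) = 0 then mu({x}) = 0.
Checking each atom:
  x1: nu = 2 > 0 -> no constraint.
  x2: nu = 0, mu = 5 > 0 -> violates mu << nu.
  x3: nu = 7 > 0 -> no constraint.
  x4: nu = 4 > 0 -> no constraint.
  x5: nu = 7/4 > 0 -> no constraint.
The atom(s) x2 violate the condition (nu = 0 but mu > 0). Therefore mu is NOT absolutely continuous w.r.t. nu.

no


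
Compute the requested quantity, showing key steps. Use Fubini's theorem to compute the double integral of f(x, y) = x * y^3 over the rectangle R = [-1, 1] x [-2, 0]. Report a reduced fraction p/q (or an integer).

f(x, y) is a tensor product of a function of x and a function of y, and both factors are bounded continuous (hence Lebesgue integrable) on the rectangle, so Fubini's theorem applies:
  integral_R f d(m x m) = (integral_a1^b1 x dx) * (integral_a2^b2 y^3 dy).
Inner integral in x: integral_{-1}^{1} x dx = (1^2 - (-1)^2)/2
  = 0.
Inner integral in y: integral_{-2}^{0} y^3 dy = (0^4 - (-2)^4)/4
  = -4.
Product: (0) * (-4) = 0.

0


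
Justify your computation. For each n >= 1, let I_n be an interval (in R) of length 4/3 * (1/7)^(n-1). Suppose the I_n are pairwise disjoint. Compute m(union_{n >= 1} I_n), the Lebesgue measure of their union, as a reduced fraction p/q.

By countable additivity of the Lebesgue measure on pairwise disjoint measurable sets,
  m(union_{n >= 1} I_n) = sum_{n >= 1} m(I_n) = sum_{n >= 1} a * r^(n-1),
  with a = 4/3 and r = 1/7.
Since 0 < r = 1/7 < 1, the geometric series converges:
  sum_{n >= 1} a * r^(n-1) = a / (1 - r).
  = 4/3 / (1 - 1/7)
  = 4/3 / (6/7)
  = 14/9.

14/9


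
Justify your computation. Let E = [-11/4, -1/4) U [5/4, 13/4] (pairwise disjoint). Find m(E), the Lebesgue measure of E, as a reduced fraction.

For pairwise disjoint intervals, m(union_i I_i) = sum_i m(I_i),
and m is invariant under swapping open/closed endpoints (single points have measure 0).
So m(E) = sum_i (b_i - a_i).
  I_1 has length -1/4 - (-11/4) = 5/2.
  I_2 has length 13/4 - 5/4 = 2.
Summing:
  m(E) = 5/2 + 2 = 9/2.

9/2


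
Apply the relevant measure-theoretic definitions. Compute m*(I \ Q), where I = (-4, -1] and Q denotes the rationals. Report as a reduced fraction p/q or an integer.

The interval I = (-4, -1] has m(I) = -1 - (-4) = 3 (endpoints are measure-zero, so open/closed/half-open agree). Write I = (I cap Q) u (I \ Q). The rationals in I are countable, so m*(I cap Q) = 0 (cover each rational by intervals whose total length is arbitrarily small). By countable subadditivity m*(I) <= m*(I cap Q) + m*(I \ Q), hence m*(I \ Q) >= m(I) = 3. The reverse inequality m*(I \ Q) <= m*(I) = 3 is trivial since (I \ Q) is a subset of I. Therefore m*(I \ Q) = 3.

3


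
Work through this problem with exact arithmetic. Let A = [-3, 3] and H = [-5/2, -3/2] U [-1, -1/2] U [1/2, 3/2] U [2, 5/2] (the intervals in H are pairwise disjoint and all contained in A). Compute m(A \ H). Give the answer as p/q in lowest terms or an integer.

The ambient interval has length m(A) = 3 - (-3) = 6.
Since the holes are disjoint and sit inside A, by finite additivity
  m(H) = sum_i (b_i - a_i), and m(A \ H) = m(A) - m(H).
Computing the hole measures:
  m(H_1) = -3/2 - (-5/2) = 1.
  m(H_2) = -1/2 - (-1) = 1/2.
  m(H_3) = 3/2 - 1/2 = 1.
  m(H_4) = 5/2 - 2 = 1/2.
Summed: m(H) = 1 + 1/2 + 1 + 1/2 = 3.
So m(A \ H) = 6 - 3 = 3.

3


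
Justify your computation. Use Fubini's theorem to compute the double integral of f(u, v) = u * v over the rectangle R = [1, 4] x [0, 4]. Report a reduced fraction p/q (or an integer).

f(u, v) is a tensor product of a function of u and a function of v, and both factors are bounded continuous (hence Lebesgue integrable) on the rectangle, so Fubini's theorem applies:
  integral_R f d(m x m) = (integral_a1^b1 u du) * (integral_a2^b2 v dv).
Inner integral in u: integral_{1}^{4} u du = (4^2 - 1^2)/2
  = 15/2.
Inner integral in v: integral_{0}^{4} v dv = (4^2 - 0^2)/2
  = 8.
Product: (15/2) * (8) = 60.

60


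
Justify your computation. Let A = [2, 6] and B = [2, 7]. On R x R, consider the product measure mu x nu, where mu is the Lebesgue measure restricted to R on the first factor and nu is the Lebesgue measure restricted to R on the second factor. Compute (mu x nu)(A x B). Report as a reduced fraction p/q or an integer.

For a measurable rectangle A x B, the product measure satisfies
  (mu x nu)(A x B) = mu(A) * nu(B).
  mu(A) = 4.
  nu(B) = 5.
  (mu x nu)(A x B) = 4 * 5 = 20.

20


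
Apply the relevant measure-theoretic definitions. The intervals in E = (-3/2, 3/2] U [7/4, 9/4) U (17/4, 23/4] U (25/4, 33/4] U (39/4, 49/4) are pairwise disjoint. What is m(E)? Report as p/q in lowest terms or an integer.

For pairwise disjoint intervals, m(union_i I_i) = sum_i m(I_i),
and m is invariant under swapping open/closed endpoints (single points have measure 0).
So m(E) = sum_i (b_i - a_i).
  I_1 has length 3/2 - (-3/2) = 3.
  I_2 has length 9/4 - 7/4 = 1/2.
  I_3 has length 23/4 - 17/4 = 3/2.
  I_4 has length 33/4 - 25/4 = 2.
  I_5 has length 49/4 - 39/4 = 5/2.
Summing:
  m(E) = 3 + 1/2 + 3/2 + 2 + 5/2 = 19/2.

19/2


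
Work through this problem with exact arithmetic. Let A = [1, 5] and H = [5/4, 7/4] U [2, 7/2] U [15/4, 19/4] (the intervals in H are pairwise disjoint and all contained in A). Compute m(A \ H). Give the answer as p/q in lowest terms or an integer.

The ambient interval has length m(A) = 5 - 1 = 4.
Since the holes are disjoint and sit inside A, by finite additivity
  m(H) = sum_i (b_i - a_i), and m(A \ H) = m(A) - m(H).
Computing the hole measures:
  m(H_1) = 7/4 - 5/4 = 1/2.
  m(H_2) = 7/2 - 2 = 3/2.
  m(H_3) = 19/4 - 15/4 = 1.
Summed: m(H) = 1/2 + 3/2 + 1 = 3.
So m(A \ H) = 4 - 3 = 1.

1


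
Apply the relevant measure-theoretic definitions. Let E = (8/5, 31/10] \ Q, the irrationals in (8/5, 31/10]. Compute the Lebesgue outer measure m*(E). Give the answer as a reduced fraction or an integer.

The interval I = (8/5, 31/10] has m(I) = 31/10 - 8/5 = 3/2 (endpoints are measure-zero, so open/closed/half-open agree). Write I = (I cap Q) u (I \ Q). The rationals in I are countable, so m*(I cap Q) = 0 (cover each rational by intervals whose total length is arbitrarily small). By countable subadditivity m*(I) <= m*(I cap Q) + m*(I \ Q), hence m*(I \ Q) >= m(I) = 3/2. The reverse inequality m*(I \ Q) <= m*(I) = 3/2 is trivial since (I \ Q) is a subset of I. Therefore m*(I \ Q) = 3/2.

3/2


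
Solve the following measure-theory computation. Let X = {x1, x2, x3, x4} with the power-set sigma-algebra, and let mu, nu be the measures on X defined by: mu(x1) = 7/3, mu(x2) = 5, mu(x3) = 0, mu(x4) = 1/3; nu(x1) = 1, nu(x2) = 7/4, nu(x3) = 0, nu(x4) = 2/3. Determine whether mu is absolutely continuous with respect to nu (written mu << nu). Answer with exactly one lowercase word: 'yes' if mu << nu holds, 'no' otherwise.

mu << nu means: every nu-null measurable set is also mu-null; equivalently, for every atom x, if nu({x}) = 0 then mu({x}) = 0.
Checking each atom:
  x1: nu = 1 > 0 -> no constraint.
  x2: nu = 7/4 > 0 -> no constraint.
  x3: nu = 0, mu = 0 -> consistent with mu << nu.
  x4: nu = 2/3 > 0 -> no constraint.
No atom violates the condition. Therefore mu << nu.

yes


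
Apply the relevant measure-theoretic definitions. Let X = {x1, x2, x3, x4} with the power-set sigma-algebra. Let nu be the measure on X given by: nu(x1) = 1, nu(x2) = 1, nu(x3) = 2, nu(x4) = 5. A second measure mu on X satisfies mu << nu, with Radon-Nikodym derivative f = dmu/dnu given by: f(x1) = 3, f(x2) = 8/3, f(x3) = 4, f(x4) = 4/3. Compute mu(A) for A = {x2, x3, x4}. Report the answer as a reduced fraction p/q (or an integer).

By the defining property of the Radon-Nikodym derivative, for every measurable set A,
  mu(A) = integral_A f dnu.
Since nu is a discrete measure concentrated on the atoms of X, the integral over A reduces to the sum
  mu(A) = sum_{x in A} f(x) * nu({x}).
Computing each term:
  x2: f(x2) * nu(x2) = 8/3 * 1 = 8/3.
  x3: f(x3) * nu(x3) = 4 * 2 = 8.
  x4: f(x4) * nu(x4) = 4/3 * 5 = 20/3.
Summing: mu(A) = 8/3 + 8 + 20/3 = 52/3.

52/3


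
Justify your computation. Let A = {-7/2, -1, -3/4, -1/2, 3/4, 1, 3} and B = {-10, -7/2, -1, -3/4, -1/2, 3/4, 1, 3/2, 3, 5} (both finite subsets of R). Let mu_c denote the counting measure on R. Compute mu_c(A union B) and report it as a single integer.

Counting measure on a finite set equals cardinality. By inclusion-exclusion, |A union B| = |A| + |B| - |A cap B|.
|A| = 7, |B| = 10, |A cap B| = 7.
So mu_c(A union B) = 7 + 10 - 7 = 10.

10


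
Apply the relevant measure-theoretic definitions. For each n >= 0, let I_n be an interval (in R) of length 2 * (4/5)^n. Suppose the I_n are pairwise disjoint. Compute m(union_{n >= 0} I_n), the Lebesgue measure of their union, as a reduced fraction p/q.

By countable additivity of the Lebesgue measure on pairwise disjoint measurable sets,
  m(union_{n >= 0} I_n) = sum_{n >= 0} m(I_n) = sum_{n >= 0} a * r^n,
  with a = 2 and r = 4/5.
Since 0 < r = 4/5 < 1, the geometric series converges:
  sum_{n >= 0} a * r^n = a / (1 - r).
  = 2 / (1 - 4/5)
  = 2 / (1/5)
  = 10.

10


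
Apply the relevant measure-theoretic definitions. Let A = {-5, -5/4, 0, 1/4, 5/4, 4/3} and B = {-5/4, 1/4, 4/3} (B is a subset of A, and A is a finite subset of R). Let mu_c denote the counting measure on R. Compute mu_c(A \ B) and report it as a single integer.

Counting measure assigns mu_c(E) = |E| (number of elements) when E is finite. For B subset A, A \ B is the set of elements of A not in B, so |A \ B| = |A| - |B|.
|A| = 6, |B| = 3, so mu_c(A \ B) = 6 - 3 = 3.

3


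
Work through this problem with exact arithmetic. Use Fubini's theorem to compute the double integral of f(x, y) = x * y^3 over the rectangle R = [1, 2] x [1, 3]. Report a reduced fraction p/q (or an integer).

f(x, y) is a tensor product of a function of x and a function of y, and both factors are bounded continuous (hence Lebesgue integrable) on the rectangle, so Fubini's theorem applies:
  integral_R f d(m x m) = (integral_a1^b1 x dx) * (integral_a2^b2 y^3 dy).
Inner integral in x: integral_{1}^{2} x dx = (2^2 - 1^2)/2
  = 3/2.
Inner integral in y: integral_{1}^{3} y^3 dy = (3^4 - 1^4)/4
  = 20.
Product: (3/2) * (20) = 30.

30


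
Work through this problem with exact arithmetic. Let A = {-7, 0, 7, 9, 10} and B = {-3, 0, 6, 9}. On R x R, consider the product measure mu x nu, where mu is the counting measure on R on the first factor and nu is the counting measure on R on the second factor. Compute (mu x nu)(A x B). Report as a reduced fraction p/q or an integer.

For a measurable rectangle A x B, the product measure satisfies
  (mu x nu)(A x B) = mu(A) * nu(B).
  mu(A) = 5.
  nu(B) = 4.
  (mu x nu)(A x B) = 5 * 4 = 20.

20


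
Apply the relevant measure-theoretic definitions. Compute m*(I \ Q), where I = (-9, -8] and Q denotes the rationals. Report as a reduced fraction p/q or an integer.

The interval I = (-9, -8] has m(I) = -8 - (-9) = 1 (endpoints are measure-zero, so open/closed/half-open agree). Write I = (I cap Q) u (I \ Q). The rationals in I are countable, so m*(I cap Q) = 0 (cover each rational by intervals whose total length is arbitrarily small). By countable subadditivity m*(I) <= m*(I cap Q) + m*(I \ Q), hence m*(I \ Q) >= m(I) = 1. The reverse inequality m*(I \ Q) <= m*(I) = 1 is trivial since (I \ Q) is a subset of I. Therefore m*(I \ Q) = 1.

1


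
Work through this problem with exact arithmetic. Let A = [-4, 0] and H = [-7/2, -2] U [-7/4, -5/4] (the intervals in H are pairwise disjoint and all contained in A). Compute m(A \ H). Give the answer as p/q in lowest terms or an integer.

The ambient interval has length m(A) = 0 - (-4) = 4.
Since the holes are disjoint and sit inside A, by finite additivity
  m(H) = sum_i (b_i - a_i), and m(A \ H) = m(A) - m(H).
Computing the hole measures:
  m(H_1) = -2 - (-7/2) = 3/2.
  m(H_2) = -5/4 - (-7/4) = 1/2.
Summed: m(H) = 3/2 + 1/2 = 2.
So m(A \ H) = 4 - 2 = 2.

2


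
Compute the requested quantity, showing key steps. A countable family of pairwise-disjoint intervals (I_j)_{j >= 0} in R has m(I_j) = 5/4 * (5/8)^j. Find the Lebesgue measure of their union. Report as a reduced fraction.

By countable additivity of the Lebesgue measure on pairwise disjoint measurable sets,
  m(union_{j >= 0} I_j) = sum_{j >= 0} m(I_j) = sum_{j >= 0} a * r^j,
  with a = 5/4 and r = 5/8.
Since 0 < r = 5/8 < 1, the geometric series converges:
  sum_{j >= 0} a * r^j = a / (1 - r).
  = 5/4 / (1 - 5/8)
  = 5/4 / (3/8)
  = 10/3.

10/3


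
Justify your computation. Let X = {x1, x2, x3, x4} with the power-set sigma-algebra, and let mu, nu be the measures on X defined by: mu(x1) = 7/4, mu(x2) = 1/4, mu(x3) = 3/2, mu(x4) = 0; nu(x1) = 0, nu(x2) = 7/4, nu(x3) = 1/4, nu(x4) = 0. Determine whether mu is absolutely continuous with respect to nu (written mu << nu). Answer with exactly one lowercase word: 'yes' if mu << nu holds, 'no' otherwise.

mu << nu means: every nu-null measurable set is also mu-null; equivalently, for every atom x, if nu({x}) = 0 then mu({x}) = 0.
Checking each atom:
  x1: nu = 0, mu = 7/4 > 0 -> violates mu << nu.
  x2: nu = 7/4 > 0 -> no constraint.
  x3: nu = 1/4 > 0 -> no constraint.
  x4: nu = 0, mu = 0 -> consistent with mu << nu.
The atom(s) x1 violate the condition (nu = 0 but mu > 0). Therefore mu is NOT absolutely continuous w.r.t. nu.

no


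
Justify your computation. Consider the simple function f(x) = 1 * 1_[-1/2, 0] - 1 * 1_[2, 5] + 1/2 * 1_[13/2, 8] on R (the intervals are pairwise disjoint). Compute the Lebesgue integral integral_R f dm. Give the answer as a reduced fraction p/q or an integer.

For a simple function f = sum_i c_i * 1_{A_i} with disjoint A_i,
  integral f dm = sum_i c_i * m(A_i).
Lengths of the A_i:
  m(A_1) = 0 - (-1/2) = 1/2.
  m(A_2) = 5 - 2 = 3.
  m(A_3) = 8 - 13/2 = 3/2.
Contributions c_i * m(A_i):
  (1) * (1/2) = 1/2.
  (-1) * (3) = -3.
  (1/2) * (3/2) = 3/4.
Total: 1/2 - 3 + 3/4 = -7/4.

-7/4


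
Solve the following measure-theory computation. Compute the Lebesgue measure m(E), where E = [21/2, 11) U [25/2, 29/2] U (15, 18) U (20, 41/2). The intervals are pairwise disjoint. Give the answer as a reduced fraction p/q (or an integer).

For pairwise disjoint intervals, m(union_i I_i) = sum_i m(I_i),
and m is invariant under swapping open/closed endpoints (single points have measure 0).
So m(E) = sum_i (b_i - a_i).
  I_1 has length 11 - 21/2 = 1/2.
  I_2 has length 29/2 - 25/2 = 2.
  I_3 has length 18 - 15 = 3.
  I_4 has length 41/2 - 20 = 1/2.
Summing:
  m(E) = 1/2 + 2 + 3 + 1/2 = 6.

6


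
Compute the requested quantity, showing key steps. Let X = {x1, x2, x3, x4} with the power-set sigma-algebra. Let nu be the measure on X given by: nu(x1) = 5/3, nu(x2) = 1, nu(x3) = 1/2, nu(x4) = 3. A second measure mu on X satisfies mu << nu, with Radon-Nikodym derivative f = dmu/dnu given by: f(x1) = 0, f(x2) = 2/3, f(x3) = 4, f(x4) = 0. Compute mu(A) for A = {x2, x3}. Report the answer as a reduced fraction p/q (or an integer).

By the defining property of the Radon-Nikodym derivative, for every measurable set A,
  mu(A) = integral_A f dnu.
Since nu is a discrete measure concentrated on the atoms of X, the integral over A reduces to the sum
  mu(A) = sum_{x in A} f(x) * nu({x}).
Computing each term:
  x2: f(x2) * nu(x2) = 2/3 * 1 = 2/3.
  x3: f(x3) * nu(x3) = 4 * 1/2 = 2.
Summing: mu(A) = 2/3 + 2 = 8/3.

8/3


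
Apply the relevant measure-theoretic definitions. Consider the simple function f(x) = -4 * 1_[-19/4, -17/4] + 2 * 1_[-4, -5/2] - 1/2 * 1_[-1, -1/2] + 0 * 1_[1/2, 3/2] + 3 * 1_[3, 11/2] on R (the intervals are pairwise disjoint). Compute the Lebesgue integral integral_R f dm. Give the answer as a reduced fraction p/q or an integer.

For a simple function f = sum_i c_i * 1_{A_i} with disjoint A_i,
  integral f dm = sum_i c_i * m(A_i).
Lengths of the A_i:
  m(A_1) = -17/4 - (-19/4) = 1/2.
  m(A_2) = -5/2 - (-4) = 3/2.
  m(A_3) = -1/2 - (-1) = 1/2.
  m(A_4) = 3/2 - 1/2 = 1.
  m(A_5) = 11/2 - 3 = 5/2.
Contributions c_i * m(A_i):
  (-4) * (1/2) = -2.
  (2) * (3/2) = 3.
  (-1/2) * (1/2) = -1/4.
  (0) * (1) = 0.
  (3) * (5/2) = 15/2.
Total: -2 + 3 - 1/4 + 0 + 15/2 = 33/4.

33/4


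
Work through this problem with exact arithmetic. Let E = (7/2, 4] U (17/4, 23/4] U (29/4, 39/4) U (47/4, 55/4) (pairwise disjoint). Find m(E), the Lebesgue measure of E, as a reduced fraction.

For pairwise disjoint intervals, m(union_i I_i) = sum_i m(I_i),
and m is invariant under swapping open/closed endpoints (single points have measure 0).
So m(E) = sum_i (b_i - a_i).
  I_1 has length 4 - 7/2 = 1/2.
  I_2 has length 23/4 - 17/4 = 3/2.
  I_3 has length 39/4 - 29/4 = 5/2.
  I_4 has length 55/4 - 47/4 = 2.
Summing:
  m(E) = 1/2 + 3/2 + 5/2 + 2 = 13/2.

13/2


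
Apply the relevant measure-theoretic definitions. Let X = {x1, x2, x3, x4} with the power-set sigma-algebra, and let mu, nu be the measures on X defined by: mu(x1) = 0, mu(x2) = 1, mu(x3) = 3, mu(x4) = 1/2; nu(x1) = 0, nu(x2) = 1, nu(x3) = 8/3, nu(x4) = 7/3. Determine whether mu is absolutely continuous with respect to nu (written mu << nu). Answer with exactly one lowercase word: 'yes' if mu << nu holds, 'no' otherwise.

mu << nu means: every nu-null measurable set is also mu-null; equivalently, for every atom x, if nu({x}) = 0 then mu({x}) = 0.
Checking each atom:
  x1: nu = 0, mu = 0 -> consistent with mu << nu.
  x2: nu = 1 > 0 -> no constraint.
  x3: nu = 8/3 > 0 -> no constraint.
  x4: nu = 7/3 > 0 -> no constraint.
No atom violates the condition. Therefore mu << nu.

yes


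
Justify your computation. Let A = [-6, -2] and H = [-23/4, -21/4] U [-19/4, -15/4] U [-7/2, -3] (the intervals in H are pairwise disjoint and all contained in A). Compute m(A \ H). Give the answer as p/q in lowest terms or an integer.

The ambient interval has length m(A) = -2 - (-6) = 4.
Since the holes are disjoint and sit inside A, by finite additivity
  m(H) = sum_i (b_i - a_i), and m(A \ H) = m(A) - m(H).
Computing the hole measures:
  m(H_1) = -21/4 - (-23/4) = 1/2.
  m(H_2) = -15/4 - (-19/4) = 1.
  m(H_3) = -3 - (-7/2) = 1/2.
Summed: m(H) = 1/2 + 1 + 1/2 = 2.
So m(A \ H) = 4 - 2 = 2.

2


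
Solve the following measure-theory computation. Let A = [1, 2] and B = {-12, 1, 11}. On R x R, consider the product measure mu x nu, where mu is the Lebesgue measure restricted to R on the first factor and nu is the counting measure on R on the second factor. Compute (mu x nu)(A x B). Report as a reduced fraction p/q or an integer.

For a measurable rectangle A x B, the product measure satisfies
  (mu x nu)(A x B) = mu(A) * nu(B).
  mu(A) = 1.
  nu(B) = 3.
  (mu x nu)(A x B) = 1 * 3 = 3.

3


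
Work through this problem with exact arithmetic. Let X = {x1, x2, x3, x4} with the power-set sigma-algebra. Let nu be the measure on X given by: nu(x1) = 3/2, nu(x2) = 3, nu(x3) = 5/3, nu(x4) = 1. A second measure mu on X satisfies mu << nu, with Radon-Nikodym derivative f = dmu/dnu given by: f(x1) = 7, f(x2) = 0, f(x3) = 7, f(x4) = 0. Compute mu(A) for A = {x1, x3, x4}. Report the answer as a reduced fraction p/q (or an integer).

By the defining property of the Radon-Nikodym derivative, for every measurable set A,
  mu(A) = integral_A f dnu.
Since nu is a discrete measure concentrated on the atoms of X, the integral over A reduces to the sum
  mu(A) = sum_{x in A} f(x) * nu({x}).
Computing each term:
  x1: f(x1) * nu(x1) = 7 * 3/2 = 21/2.
  x3: f(x3) * nu(x3) = 7 * 5/3 = 35/3.
  x4: f(x4) * nu(x4) = 0 * 1 = 0.
Summing: mu(A) = 21/2 + 35/3 + 0 = 133/6.

133/6


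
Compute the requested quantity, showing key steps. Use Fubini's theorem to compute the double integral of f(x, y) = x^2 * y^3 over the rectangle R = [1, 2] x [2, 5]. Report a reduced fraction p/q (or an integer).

f(x, y) is a tensor product of a function of x and a function of y, and both factors are bounded continuous (hence Lebesgue integrable) on the rectangle, so Fubini's theorem applies:
  integral_R f d(m x m) = (integral_a1^b1 x^2 dx) * (integral_a2^b2 y^3 dy).
Inner integral in x: integral_{1}^{2} x^2 dx = (2^3 - 1^3)/3
  = 7/3.
Inner integral in y: integral_{2}^{5} y^3 dy = (5^4 - 2^4)/4
  = 609/4.
Product: (7/3) * (609/4) = 1421/4.

1421/4


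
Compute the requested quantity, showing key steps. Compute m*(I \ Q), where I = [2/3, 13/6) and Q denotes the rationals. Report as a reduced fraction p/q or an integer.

The interval I = [2/3, 13/6) has m(I) = 13/6 - 2/3 = 3/2 (endpoints are measure-zero, so open/closed/half-open agree). Write I = (I cap Q) u (I \ Q). The rationals in I are countable, so m*(I cap Q) = 0 (cover each rational by intervals whose total length is arbitrarily small). By countable subadditivity m*(I) <= m*(I cap Q) + m*(I \ Q), hence m*(I \ Q) >= m(I) = 3/2. The reverse inequality m*(I \ Q) <= m*(I) = 3/2 is trivial since (I \ Q) is a subset of I. Therefore m*(I \ Q) = 3/2.

3/2


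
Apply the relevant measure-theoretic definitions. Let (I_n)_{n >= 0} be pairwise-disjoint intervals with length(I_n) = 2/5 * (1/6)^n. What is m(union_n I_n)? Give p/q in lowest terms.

By countable additivity of the Lebesgue measure on pairwise disjoint measurable sets,
  m(union_{n >= 0} I_n) = sum_{n >= 0} m(I_n) = sum_{n >= 0} a * r^n,
  with a = 2/5 and r = 1/6.
Since 0 < r = 1/6 < 1, the geometric series converges:
  sum_{n >= 0} a * r^n = a / (1 - r).
  = 2/5 / (1 - 1/6)
  = 2/5 / (5/6)
  = 12/25.

12/25


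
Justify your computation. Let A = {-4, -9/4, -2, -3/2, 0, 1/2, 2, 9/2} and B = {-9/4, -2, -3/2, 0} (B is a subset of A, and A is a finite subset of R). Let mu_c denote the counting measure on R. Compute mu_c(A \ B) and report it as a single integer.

Counting measure assigns mu_c(E) = |E| (number of elements) when E is finite. For B subset A, A \ B is the set of elements of A not in B, so |A \ B| = |A| - |B|.
|A| = 8, |B| = 4, so mu_c(A \ B) = 8 - 4 = 4.

4


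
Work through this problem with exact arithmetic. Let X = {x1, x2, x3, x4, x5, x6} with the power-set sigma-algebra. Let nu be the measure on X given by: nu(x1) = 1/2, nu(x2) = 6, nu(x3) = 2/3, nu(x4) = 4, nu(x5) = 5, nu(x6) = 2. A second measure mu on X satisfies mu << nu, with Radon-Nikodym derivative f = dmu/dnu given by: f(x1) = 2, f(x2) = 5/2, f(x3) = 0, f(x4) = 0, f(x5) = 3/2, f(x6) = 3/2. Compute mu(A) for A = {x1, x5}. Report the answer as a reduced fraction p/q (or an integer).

By the defining property of the Radon-Nikodym derivative, for every measurable set A,
  mu(A) = integral_A f dnu.
Since nu is a discrete measure concentrated on the atoms of X, the integral over A reduces to the sum
  mu(A) = sum_{x in A} f(x) * nu({x}).
Computing each term:
  x1: f(x1) * nu(x1) = 2 * 1/2 = 1.
  x5: f(x5) * nu(x5) = 3/2 * 5 = 15/2.
Summing: mu(A) = 1 + 15/2 = 17/2.

17/2


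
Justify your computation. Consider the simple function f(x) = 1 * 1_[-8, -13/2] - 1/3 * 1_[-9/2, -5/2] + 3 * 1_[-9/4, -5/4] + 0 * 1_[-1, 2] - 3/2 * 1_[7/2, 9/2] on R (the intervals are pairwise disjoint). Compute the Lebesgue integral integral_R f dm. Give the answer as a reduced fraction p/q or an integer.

For a simple function f = sum_i c_i * 1_{A_i} with disjoint A_i,
  integral f dm = sum_i c_i * m(A_i).
Lengths of the A_i:
  m(A_1) = -13/2 - (-8) = 3/2.
  m(A_2) = -5/2 - (-9/2) = 2.
  m(A_3) = -5/4 - (-9/4) = 1.
  m(A_4) = 2 - (-1) = 3.
  m(A_5) = 9/2 - 7/2 = 1.
Contributions c_i * m(A_i):
  (1) * (3/2) = 3/2.
  (-1/3) * (2) = -2/3.
  (3) * (1) = 3.
  (0) * (3) = 0.
  (-3/2) * (1) = -3/2.
Total: 3/2 - 2/3 + 3 + 0 - 3/2 = 7/3.

7/3


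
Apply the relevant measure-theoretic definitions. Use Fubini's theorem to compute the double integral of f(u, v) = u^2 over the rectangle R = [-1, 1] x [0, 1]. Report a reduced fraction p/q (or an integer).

f(u, v) is a tensor product of a function of u and a function of v, and both factors are bounded continuous (hence Lebesgue integrable) on the rectangle, so Fubini's theorem applies:
  integral_R f d(m x m) = (integral_a1^b1 u^2 du) * (integral_a2^b2 1 dv).
Inner integral in u: integral_{-1}^{1} u^2 du = (1^3 - (-1)^3)/3
  = 2/3.
Inner integral in v: integral_{0}^{1} 1 dv = (1^1 - 0^1)/1
  = 1.
Product: (2/3) * (1) = 2/3.

2/3


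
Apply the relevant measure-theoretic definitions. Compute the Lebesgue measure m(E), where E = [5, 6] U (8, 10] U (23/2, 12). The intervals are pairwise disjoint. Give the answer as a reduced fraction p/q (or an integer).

For pairwise disjoint intervals, m(union_i I_i) = sum_i m(I_i),
and m is invariant under swapping open/closed endpoints (single points have measure 0).
So m(E) = sum_i (b_i - a_i).
  I_1 has length 6 - 5 = 1.
  I_2 has length 10 - 8 = 2.
  I_3 has length 12 - 23/2 = 1/2.
Summing:
  m(E) = 1 + 2 + 1/2 = 7/2.

7/2
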